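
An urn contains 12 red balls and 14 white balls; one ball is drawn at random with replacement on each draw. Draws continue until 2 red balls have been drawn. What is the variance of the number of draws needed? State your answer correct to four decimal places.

Y = total draws until the second success; negative binomial with r=2, p=0.461538.
Var(Y) = r(1−p)/p² = 2·0.538462 / 0.461538² = 5.055556

5.0556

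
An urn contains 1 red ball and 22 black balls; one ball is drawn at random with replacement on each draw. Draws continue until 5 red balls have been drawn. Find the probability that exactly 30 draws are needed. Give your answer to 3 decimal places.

Y = trial on which the fifth success occurs; negative binomial, r=5, p=0.043478.
P(Y=30) = C(29,4) · p^5 · (1−p)^25
= 23751 · 1.5537e-07 · 0.32913 = 0.00121

0.001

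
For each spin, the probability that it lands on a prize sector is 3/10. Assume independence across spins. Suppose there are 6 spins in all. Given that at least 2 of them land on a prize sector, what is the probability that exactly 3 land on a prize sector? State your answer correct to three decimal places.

X ~ Binomial(6, 0.30). Want P(X=3 | X≥2) = P(X=3) / P(X≥2).
P(X=3) = C(6,3)·0.30^3·0.70^3 = 0.18522
P(X≥2) = 1 − 0.11765 − 0.30253 = 0.57983
Ratio = 0.18522 / 0.57983 = 0.31944

0.319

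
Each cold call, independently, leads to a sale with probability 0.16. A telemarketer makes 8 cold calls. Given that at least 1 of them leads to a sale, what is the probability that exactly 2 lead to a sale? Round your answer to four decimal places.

0.3348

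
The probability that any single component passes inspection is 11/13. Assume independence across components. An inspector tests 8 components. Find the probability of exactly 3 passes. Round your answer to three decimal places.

X ~ Binomial(n=8, p=0.846154).
P(X=3) = C(8,3) · p^3 · (1−p)^5
= 56 · 0.60583 · 8.6185e-05 = 0.00292

0.003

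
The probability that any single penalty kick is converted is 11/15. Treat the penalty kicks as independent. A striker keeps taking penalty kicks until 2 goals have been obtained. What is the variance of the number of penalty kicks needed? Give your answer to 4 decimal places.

Y = total penalty kicks until the second success; negative binomial with r=2, p=0.733333.
Var(Y) = r(1−p)/p² = 2·0.266667 / 0.733333² = 0.991736

0.9917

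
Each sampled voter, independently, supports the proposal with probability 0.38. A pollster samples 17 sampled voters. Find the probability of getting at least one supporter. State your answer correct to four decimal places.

P(at least one) = 1 − P(none) = 1 − (1 − 0.38)^17
= 1 − 0.000296 = 0.999704

0.9997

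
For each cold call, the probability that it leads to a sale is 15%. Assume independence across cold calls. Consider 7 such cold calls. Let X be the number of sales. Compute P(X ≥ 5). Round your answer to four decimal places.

X ~ Binomial(7, 0.15); P(X ≥ 5) = Σ C(7,k) p^k (1−p)^(7−k) over k:
  k=5: C(7,5)·0.15^5·0.85^2 = 0.001152
  k=6: C(7,6)·0.15^6·0.85^1 = 0.000068
  k=7: C(7,7)·0.15^7·0.85^0 = 0.000002
Total = 0.001222

0.0012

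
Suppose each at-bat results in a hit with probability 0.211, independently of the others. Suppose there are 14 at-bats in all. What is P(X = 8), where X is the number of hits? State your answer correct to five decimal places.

X ~ Binomial(n=14, p=0.211).
P(X=8) = C(14,8) · p^8 · (1−p)^6
= 3003 · 3.9288e-06 · 0.24125 = 0.0028463

0.00285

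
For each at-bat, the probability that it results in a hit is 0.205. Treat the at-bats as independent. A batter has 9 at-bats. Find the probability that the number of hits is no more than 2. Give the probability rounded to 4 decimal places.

X ~ Binomial(9, 0.205); P(X ≤ 2) = Σ C(9,k) p^k (1−p)^(9−k) over k:
  k=0: C(9,0)·0.205^0·0.795^9 = 0.126854
  k=1: C(9,1)·0.205^1·0.795^8 = 0.294397
  k=2: C(9,2)·0.205^2·0.795^7 = 0.303655
Total = 0.724906

0.7249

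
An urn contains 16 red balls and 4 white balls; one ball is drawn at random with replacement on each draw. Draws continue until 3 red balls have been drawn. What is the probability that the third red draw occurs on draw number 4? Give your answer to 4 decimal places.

0.3072

Y = trial on which the third success occurs; negative binomial, r=3, p=0.80.
P(Y=4) = C(3,2) · p^3 · (1−p)^1
= 3 · 0.512 · 0.2 = 0.307200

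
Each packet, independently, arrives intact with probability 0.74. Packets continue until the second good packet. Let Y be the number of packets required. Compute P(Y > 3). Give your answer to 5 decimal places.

0.16765

Needing more than 3 packets ⇔ fewer than 2 successes in the first 3. With X ~ Binomial(3, 0.74), P(Y > 3) = P(X ≤ 1).
  k=0: C(3,0)·0.74^0·0.26^3 = 0.0175760
  k=1: C(3,1)·0.74^1·0.26^2 = 0.1500720
P(X ≤ 1) = 0.1676480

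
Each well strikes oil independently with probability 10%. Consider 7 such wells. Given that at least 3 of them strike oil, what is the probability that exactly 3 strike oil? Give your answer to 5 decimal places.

0.89382

X ~ Binomial(7, 0.10). Want P(X=3 | X≥3) = P(X=3) / P(X≥3).
P(X=3) = C(7,3)·0.10^3·0.90^4 = 0.0229635
P(X≥3) = 1 − 0.4782969 − 0.3720087 − 0.1240029 = 0.0256915
Ratio = 0.0229635 / 0.0256915 = 0.8938170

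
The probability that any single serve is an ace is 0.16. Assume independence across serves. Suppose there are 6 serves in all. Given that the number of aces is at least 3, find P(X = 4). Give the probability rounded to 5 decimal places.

X ~ Binomial(6, 0.16). Want P(X=4 | X≥3) = P(X=4) / P(X≥3).
P(X=4) = C(6,4)·0.16^4·0.84^2 = 0.0069363
P(X≥3) = 1 − 0.3512980 − 0.4014835 − 0.1911826 = 0.0560359
Ratio = 0.0069363 / 0.0560359 = 0.1237837

0.12378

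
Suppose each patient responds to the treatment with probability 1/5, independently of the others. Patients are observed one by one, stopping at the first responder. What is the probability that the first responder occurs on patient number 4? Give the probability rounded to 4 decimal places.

0.1024

Geometric (trials to first success), p = 0.20.
P(Y = 4) = (1−p)^3 · p = 0.512 · 0.20 = 0.102400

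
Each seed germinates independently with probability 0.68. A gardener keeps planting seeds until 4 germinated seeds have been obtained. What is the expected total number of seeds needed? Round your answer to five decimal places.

5.88235

Y = total seeds until the fourth success; negative binomial with r=4, p=0.68.
E[Y] = r / p = 4 / 0.68 = 5.8823529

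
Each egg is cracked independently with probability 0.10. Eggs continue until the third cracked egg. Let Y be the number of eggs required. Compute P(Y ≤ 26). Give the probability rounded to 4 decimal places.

Finishing within 26 eggs ⇔ at least 3 successes in the first 26. With X ~ Binomial(26, 0.10), P(Y ≤ 26) = 1 − P(X ≤ 2).
  k=0: C(26,0)·0.10^0·0.90^26 = 0.064611
  k=1: C(26,1)·0.10^1·0.90^25 = 0.186653
  k=2: C(26,2)·0.10^2·0.90^24 = 0.259241
1 − 0.510505 = 0.489495

0.4895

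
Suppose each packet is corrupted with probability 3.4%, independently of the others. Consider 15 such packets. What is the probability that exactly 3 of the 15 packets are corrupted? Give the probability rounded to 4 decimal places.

X ~ Binomial(n=15, p=0.034).
P(X=3) = C(15,3) · p^3 · (1−p)^12
= 455 · 3.9304e-05 · 0.66028 = 0.011808

0.0118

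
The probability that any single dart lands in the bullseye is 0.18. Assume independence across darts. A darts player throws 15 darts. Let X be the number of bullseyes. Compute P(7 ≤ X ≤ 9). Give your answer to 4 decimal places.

0.0101

X ~ Binomial(15, 0.18); P(7 ≤ X ≤ 9) = Σ C(15,k) p^k (1−p)^(15−k) over k:
  k=7: C(15,7)·0.18^7·0.82^8 = 0.008053
  k=8: C(15,8)·0.18^8·0.82^7 = 0.001768
  k=9: C(15,9)·0.18^9·0.82^6 = 0.000302
Total = 0.010123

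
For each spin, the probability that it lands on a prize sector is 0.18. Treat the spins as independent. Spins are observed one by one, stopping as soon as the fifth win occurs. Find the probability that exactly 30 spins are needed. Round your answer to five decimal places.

0.03143

Y = trial on which the fifth success occurs; negative binomial, r=5, p=0.18.
P(Y=30) = C(29,4) · p^5 · (1−p)^25
= 23751 · 0.00018896 · 0.007004 = 0.0314334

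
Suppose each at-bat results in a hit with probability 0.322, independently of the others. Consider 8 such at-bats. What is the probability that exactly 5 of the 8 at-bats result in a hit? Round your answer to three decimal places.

0.060

X ~ Binomial(n=8, p=0.322).
P(X=5) = C(8,5) · p^5 · (1−p)^3
= 56 · 0.0034616 · 0.31167 = 0.06042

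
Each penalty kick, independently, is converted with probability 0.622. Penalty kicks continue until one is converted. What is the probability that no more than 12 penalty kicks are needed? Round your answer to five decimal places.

0.99999

Y = number of penalty kicks to the first success; geometric, p = 0.622.
P(Y ≤ 12) = 1 − (1−p)^12 = 1 − 0.0000085 = 0.9999915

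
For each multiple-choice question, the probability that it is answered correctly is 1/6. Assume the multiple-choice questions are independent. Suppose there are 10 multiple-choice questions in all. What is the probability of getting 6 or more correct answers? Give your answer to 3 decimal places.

X ~ Binomial(10, 0.166667); P(X ≥ 6) = Σ C(10,k) p^k (1−p)^(10−k) over k:
  k=6: C(10,6)·0.166667^6·0.833333^4 = 0.00217
  k=7: C(10,7)·0.166667^7·0.833333^3 = 0.00025
  k=8: C(10,8)·0.166667^8·0.833333^2 = 0.00002
  k=9: C(10,9)·0.166667^9·0.833333^1 = 0.00000
  k=10: C(10,10)·0.166667^10·0.833333^0 = 0.00000
Total = 0.00244

0.002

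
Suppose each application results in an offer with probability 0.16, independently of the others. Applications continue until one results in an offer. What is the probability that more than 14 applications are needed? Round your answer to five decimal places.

0.08708

Y = number of applications to the first success; geometric, p = 0.16.
P(Y > 14) = P(first 14 all fail) = (1−p)^14 = 0.0870783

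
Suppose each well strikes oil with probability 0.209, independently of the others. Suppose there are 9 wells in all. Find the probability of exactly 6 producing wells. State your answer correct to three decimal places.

0.003

X ~ Binomial(n=9, p=0.209).
P(X=6) = C(9,6) · p^6 · (1−p)^3
= 84 · 8.3345e-05 · 0.49491 = 0.00346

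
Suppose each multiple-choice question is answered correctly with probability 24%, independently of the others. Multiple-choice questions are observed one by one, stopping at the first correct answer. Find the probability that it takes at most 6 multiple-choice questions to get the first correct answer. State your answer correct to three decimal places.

0.807

Y = number of multiple-choice questions to the first success; geometric, p = 0.24.
P(Y ≤ 6) = 1 − (1−p)^6 = 1 − 0.19270 = 0.80730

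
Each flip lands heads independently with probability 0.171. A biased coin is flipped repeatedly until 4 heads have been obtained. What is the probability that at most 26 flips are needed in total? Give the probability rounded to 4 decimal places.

Finishing within 26 flips ⇔ at least 4 successes in the first 26. With X ~ Binomial(26, 0.171), P(Y ≤ 26) = 1 − P(X ≤ 3).
  k=0: C(26,0)·0.171^0·0.829^26 = 0.007628
  k=1: C(26,1)·0.171^1·0.829^25 = 0.040910
  k=2: C(26,2)·0.171^2·0.829^24 = 0.105483
  k=3: C(26,3)·0.171^3·0.829^23 = 0.174067
1 − 0.328089 = 0.671911

0.6719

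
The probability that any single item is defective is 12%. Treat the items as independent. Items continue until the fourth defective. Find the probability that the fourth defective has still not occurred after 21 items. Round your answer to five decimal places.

Needing more than 21 items ⇔ fewer than 4 successes in the first 21. With X ~ Binomial(21, 0.12), P(Y > 21) = P(X ≤ 3).
  k=0: C(21,0)·0.12^0·0.88^21 = 0.0682553
  k=1: C(21,1)·0.12^1·0.88^20 = 0.1954582
  k=2: C(21,2)·0.12^2·0.88^19 = 0.2665340
  k=3: C(21,3)·0.12^3·0.88^18 = 0.2301884
P(X ≤ 3) = 0.7604359

0.76044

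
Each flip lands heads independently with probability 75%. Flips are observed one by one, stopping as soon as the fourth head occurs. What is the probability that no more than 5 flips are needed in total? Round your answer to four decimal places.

0.6328

Finishing within 5 flips ⇔ at least 4 successes in the first 5. With X ~ Binomial(5, 0.75), P(Y ≤ 5) = 1 − P(X ≤ 3).
  k=0: C(5,0)·0.75^0·0.25^5 = 0.000977
  k=1: C(5,1)·0.75^1·0.25^4 = 0.014648
  k=2: C(5,2)·0.75^2·0.25^3 = 0.087891
  k=3: C(5,3)·0.75^3·0.25^2 = 0.263672
1 − 0.367188 = 0.632812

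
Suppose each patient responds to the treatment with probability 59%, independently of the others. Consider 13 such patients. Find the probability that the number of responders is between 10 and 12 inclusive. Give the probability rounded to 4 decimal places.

X ~ Binomial(13, 0.59); P(10 ≤ X ≤ 12) = Σ C(13,k) p^k (1−p)^(13−k) over k:
  k=10: C(13,10)·0.59^10·0.41^3 = 0.100748
  k=11: C(13,11)·0.59^11·0.41^2 = 0.039540
  k=12: C(13,12)·0.59^12·0.41^1 = 0.009483
Total = 0.149771

0.1498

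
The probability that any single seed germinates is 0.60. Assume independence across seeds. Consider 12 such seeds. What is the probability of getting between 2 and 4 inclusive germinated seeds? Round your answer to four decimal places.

0.0570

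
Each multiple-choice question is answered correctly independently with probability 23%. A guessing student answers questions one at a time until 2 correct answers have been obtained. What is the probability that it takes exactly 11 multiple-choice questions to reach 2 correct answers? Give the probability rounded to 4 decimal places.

0.0503

Y = trial on which the second success occurs; negative binomial, r=2, p=0.23.
P(Y=11) = C(10,1) · p^2 · (1−p)^9
= 10 · 0.0529 · 0.095152 = 0.050335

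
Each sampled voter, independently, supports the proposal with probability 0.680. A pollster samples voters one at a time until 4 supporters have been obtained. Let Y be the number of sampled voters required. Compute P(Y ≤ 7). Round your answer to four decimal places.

0.8466

Finishing within 7 sampled voters ⇔ at least 4 successes in the first 7. With X ~ Binomial(7, 0.68), P(Y ≤ 7) = 1 − P(X ≤ 3).
  k=0: C(7,0)·0.68^0·0.32^7 = 0.000344
  k=1: C(7,1)·0.68^1·0.32^6 = 0.005111
  k=2: C(7,2)·0.68^2·0.32^5 = 0.032583
  k=3: C(7,3)·0.68^3·0.32^4 = 0.115397
1 − 0.153434 = 0.846566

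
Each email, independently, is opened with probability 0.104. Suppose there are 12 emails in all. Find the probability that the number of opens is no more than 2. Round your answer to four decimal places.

0.8787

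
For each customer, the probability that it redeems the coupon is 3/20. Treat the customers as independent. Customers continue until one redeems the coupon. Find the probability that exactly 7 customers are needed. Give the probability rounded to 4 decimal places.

Geometric (trials to first success), p = 0.15.
P(Y = 7) = (1−p)^6 · p = 0.37715 · 0.15 = 0.056572

0.0566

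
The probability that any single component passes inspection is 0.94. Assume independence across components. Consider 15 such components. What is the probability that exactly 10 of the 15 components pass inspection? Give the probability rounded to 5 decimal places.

X ~ Binomial(n=15, p=0.94).
P(X=10) = C(15,10) · p^10 · (1−p)^5
= 3003 · 0.53862 · 7.776e-07 = 0.0012577

0.00126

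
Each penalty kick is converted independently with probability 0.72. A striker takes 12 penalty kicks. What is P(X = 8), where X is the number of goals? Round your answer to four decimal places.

0.2197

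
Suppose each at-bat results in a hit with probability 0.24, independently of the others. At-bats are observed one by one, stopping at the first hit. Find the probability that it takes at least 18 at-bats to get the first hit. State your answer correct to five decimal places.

0.00942

Y = number of at-bats to the first success; geometric, p = 0.24.
P(Y > 17) = P(first 17 all fail) = (1−p)^17 = 0.0094152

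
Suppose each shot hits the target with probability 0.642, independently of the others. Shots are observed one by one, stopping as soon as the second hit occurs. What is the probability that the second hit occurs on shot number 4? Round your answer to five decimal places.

0.15847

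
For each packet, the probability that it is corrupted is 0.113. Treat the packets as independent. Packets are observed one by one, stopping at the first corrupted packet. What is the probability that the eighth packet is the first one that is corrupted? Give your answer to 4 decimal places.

0.0488

Geometric (trials to first success), p = 0.113.
P(Y = 8) = (1−p)^7 · p = 0.43198 · 0.113 = 0.048814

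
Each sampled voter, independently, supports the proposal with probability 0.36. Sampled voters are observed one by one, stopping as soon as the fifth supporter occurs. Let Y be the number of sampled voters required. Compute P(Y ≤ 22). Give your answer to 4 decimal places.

0.9405

Finishing within 22 sampled voters ⇔ at least 5 successes in the first 22. With X ~ Binomial(22, 0.36), P(Y ≤ 22) = 1 − P(X ≤ 4).
  k=0: C(22,0)·0.36^0·0.64^22 = 0.000054
  k=1: C(22,1)·0.36^1·0.64^21 = 0.000674
  k=2: C(22,2)·0.36^2·0.64^20 = 0.003979
  k=3: C(22,3)·0.36^3·0.64^19 = 0.014923
  k=4: C(22,4)·0.36^4·0.64^18 = 0.039872
1 − 0.059502 = 0.940498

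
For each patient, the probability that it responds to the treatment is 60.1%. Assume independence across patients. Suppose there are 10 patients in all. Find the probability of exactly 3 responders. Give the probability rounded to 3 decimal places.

0.042

X ~ Binomial(n=10, p=0.601).
P(X=3) = C(10,3) · p^3 · (1−p)^7
= 120 · 0.21708 · 0.0016099 = 0.04194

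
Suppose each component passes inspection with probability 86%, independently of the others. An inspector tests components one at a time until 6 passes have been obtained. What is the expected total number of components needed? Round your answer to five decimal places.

Y = total components until the sixth success; negative binomial with r=6, p=0.86.
E[Y] = r / p = 6 / 0.86 = 6.9767442

6.97674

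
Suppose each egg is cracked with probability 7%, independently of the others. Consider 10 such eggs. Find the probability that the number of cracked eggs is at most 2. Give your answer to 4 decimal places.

0.9717

X ~ Binomial(10, 0.07); P(X ≤ 2) = Σ C(10,k) p^k (1−p)^(10−k) over k:
  k=0: C(10,0)·0.07^0·0.93^10 = 0.483982
  k=1: C(10,1)·0.07^1·0.93^9 = 0.364288
  k=2: C(10,2)·0.07^2·0.93^8 = 0.123388
Total = 0.971658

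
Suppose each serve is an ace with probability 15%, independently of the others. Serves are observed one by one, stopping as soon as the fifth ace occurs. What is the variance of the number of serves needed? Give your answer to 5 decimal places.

188.88889

Y = total serves until the fifth success; negative binomial with r=5, p=0.15.
Var(Y) = r(1−p)/p² = 5·0.85 / 0.15² = 188.8888889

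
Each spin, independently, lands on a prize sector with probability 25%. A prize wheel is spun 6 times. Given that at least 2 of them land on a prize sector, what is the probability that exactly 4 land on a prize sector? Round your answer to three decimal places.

0.071

X ~ Binomial(6, 0.25). Want P(X=4 | X≥2) = P(X=4) / P(X≥2).
P(X=4) = C(6,4)·0.25^4·0.75^2 = 0.03296
P(X≥2) = 1 − 0.17798 − 0.35596 = 0.46606
Ratio = 0.03296 / 0.46606 = 0.07072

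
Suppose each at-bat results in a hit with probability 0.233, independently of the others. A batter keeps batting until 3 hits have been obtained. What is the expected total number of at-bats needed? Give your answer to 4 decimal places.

12.8755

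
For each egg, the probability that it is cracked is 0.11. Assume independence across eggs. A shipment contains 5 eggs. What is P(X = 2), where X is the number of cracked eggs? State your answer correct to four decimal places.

0.0853

X ~ Binomial(n=5, p=0.11).
P(X=2) = C(5,2) · p^2 · (1−p)^3
= 10 · 0.0121 · 0.70497 = 0.085301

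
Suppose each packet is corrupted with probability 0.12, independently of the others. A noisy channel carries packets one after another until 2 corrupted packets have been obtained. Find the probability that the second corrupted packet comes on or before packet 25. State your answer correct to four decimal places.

Finishing within 25 packets ⇔ at least 2 successes in the first 25. With X ~ Binomial(25, 0.12), P(Y ≤ 25) = 1 − P(X ≤ 1).
  k=0: C(25,0)·0.12^0·0.88^25 = 0.040932
  k=1: C(25,1)·0.12^1·0.88^24 = 0.139542
1 − 0.180475 = 0.819525

0.8195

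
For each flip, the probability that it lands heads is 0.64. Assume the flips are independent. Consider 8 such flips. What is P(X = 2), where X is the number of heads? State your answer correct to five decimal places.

0.02497

X ~ Binomial(n=8, p=0.64).
P(X=2) = C(8,2) · p^2 · (1−p)^6
= 28 · 0.4096 · 0.0021768 = 0.0249651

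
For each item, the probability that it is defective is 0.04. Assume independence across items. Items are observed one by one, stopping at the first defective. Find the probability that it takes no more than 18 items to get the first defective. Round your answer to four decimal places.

Y = number of items to the first success; geometric, p = 0.04.
P(Y ≤ 18) = 1 − (1−p)^18 = 1 − 0.479603 = 0.520397

0.5204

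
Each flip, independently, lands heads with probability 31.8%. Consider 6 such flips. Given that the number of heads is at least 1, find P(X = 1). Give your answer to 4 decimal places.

X ~ Binomial(6, 0.318). Want P(X=1 | X≥1) = P(X=1) / P(X≥1).
P(X=1) = C(6,1)·0.318^1·0.682^5 = 0.281514
P(X≥1) = 1 − 0.100625 = 0.899375
Ratio = 0.281514 / 0.899375 = 0.313011

0.3130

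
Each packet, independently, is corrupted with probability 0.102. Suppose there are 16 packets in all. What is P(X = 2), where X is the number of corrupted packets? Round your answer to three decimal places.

X ~ Binomial(n=16, p=0.102).
P(X=2) = C(16,2) · p^2 · (1−p)^14
= 120 · 0.010404 · 0.22175 = 0.27685

0.277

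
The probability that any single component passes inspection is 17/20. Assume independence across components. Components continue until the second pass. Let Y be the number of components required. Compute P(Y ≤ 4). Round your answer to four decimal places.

0.9880

Finishing within 4 components ⇔ at least 2 successes in the first 4. With X ~ Binomial(4, 0.85), P(Y ≤ 4) = 1 − P(X ≤ 1).
  k=0: C(4,0)·0.85^0·0.15^4 = 0.000506
  k=1: C(4,1)·0.85^1·0.15^3 = 0.011475
1 − 0.011981 = 0.988019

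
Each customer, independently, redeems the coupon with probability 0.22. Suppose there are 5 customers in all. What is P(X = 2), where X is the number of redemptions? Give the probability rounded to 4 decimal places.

X ~ Binomial(n=5, p=0.22).
P(X=2) = C(5,2) · p^2 · (1−p)^3
= 10 · 0.0484 · 0.47455 = 0.229683

0.2297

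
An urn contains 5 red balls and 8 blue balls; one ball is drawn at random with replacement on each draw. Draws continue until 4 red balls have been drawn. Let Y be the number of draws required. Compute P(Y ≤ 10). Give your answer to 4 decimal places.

0.5784

Finishing within 10 draws ⇔ at least 4 successes in the first 10. With X ~ Binomial(10, 0.384615), P(Y ≤ 10) = 1 − P(X ≤ 3).
  k=0: C(10,0)·0.384615^0·0.615385^10 = 0.007789
  k=1: C(10,1)·0.384615^1·0.615385^9 = 0.048680
  k=2: C(10,2)·0.384615^2·0.615385^8 = 0.136911
  k=3: C(10,3)·0.384615^3·0.615385^7 = 0.228185
1 − 0.421565 = 0.578435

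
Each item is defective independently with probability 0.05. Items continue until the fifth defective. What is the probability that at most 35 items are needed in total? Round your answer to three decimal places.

Finishing within 35 items ⇔ at least 5 successes in the first 35. With X ~ Binomial(35, 0.05), P(Y ≤ 35) = 1 − P(X ≤ 4).
  k=0: C(35,0)·0.05^0·0.95^35 = 0.16608
  k=1: C(35,1)·0.05^1·0.95^34 = 0.30594
  k=2: C(35,2)·0.05^2·0.95^33 = 0.27374
  k=3: C(35,3)·0.05^3·0.95^32 = 0.15848
  k=4: C(35,4)·0.05^4·0.95^31 = 0.06673
1 − 0.97097 = 0.02903

0.029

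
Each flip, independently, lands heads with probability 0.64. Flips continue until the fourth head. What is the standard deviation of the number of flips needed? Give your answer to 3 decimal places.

1.875

Y = total flips until the fourth success; negative binomial with r=4, p=0.64.
SD(Y) = √[r(1−p)/p²] = √(3.51562) = 1.87500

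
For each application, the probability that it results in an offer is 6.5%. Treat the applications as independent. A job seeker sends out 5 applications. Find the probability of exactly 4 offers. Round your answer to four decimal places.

0.0001

X ~ Binomial(n=5, p=0.065).
P(X=4) = C(5,4) · p^4 · (1−p)^1
= 5 · 1.7851e-05 · 0.935 = 0.000083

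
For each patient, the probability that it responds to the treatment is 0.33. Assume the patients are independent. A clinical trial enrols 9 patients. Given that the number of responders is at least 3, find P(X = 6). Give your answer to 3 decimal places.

0.053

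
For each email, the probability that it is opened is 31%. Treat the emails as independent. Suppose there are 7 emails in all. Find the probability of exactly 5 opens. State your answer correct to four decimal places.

0.0286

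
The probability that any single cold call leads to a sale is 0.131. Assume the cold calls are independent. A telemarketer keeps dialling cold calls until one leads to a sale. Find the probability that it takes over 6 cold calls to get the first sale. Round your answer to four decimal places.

0.4306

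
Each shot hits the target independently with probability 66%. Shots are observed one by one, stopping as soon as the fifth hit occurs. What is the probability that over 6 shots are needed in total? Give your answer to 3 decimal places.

Needing more than 6 shots ⇔ fewer than 5 successes in the first 6. With X ~ Binomial(6, 0.66), P(Y > 6) = P(X ≤ 4).
  k=0: C(6,0)·0.66^0·0.34^6 = 0.00154
  k=1: C(6,1)·0.66^1·0.34^5 = 0.01799
  k=2: C(6,2)·0.66^2·0.34^4 = 0.08732
  k=3: C(6,3)·0.66^3·0.34^3 = 0.22599
  k=4: C(6,4)·0.66^4·0.34^2 = 0.32902
P(X ≤ 4) = 0.66187

0.662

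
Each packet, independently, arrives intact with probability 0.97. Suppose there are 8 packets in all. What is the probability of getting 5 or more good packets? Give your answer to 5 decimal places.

X ~ Binomial(8, 0.97); P(X ≥ 5) = Σ C(8,k) p^k (1−p)^(8−k) over k:
  k=5: C(8,5)·0.97^5·0.03^3 = 0.0012984
  k=6: C(8,6)·0.97^6·0.03^2 = 0.0209909
  k=7: C(8,7)·0.97^7·0.03^1 = 0.1939159
  k=8: C(8,8)·0.97^8·0.03^0 = 0.7837434
Total = 0.9999485

0.99995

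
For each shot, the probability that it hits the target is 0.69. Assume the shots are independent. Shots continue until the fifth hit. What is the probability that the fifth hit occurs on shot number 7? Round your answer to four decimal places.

Y = trial on which the fifth success occurs; negative binomial, r=5, p=0.69.
P(Y=7) = C(6,4) · p^5 · (1−p)^2
= 15 · 0.1564 · 0.0961 = 0.225455

0.2255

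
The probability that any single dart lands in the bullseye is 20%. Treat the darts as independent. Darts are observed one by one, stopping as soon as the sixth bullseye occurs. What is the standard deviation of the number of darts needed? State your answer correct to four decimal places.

10.9545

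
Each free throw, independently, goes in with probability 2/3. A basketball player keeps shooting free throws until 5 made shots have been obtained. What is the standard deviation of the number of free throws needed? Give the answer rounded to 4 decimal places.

Y = total free throws until the fifth success; negative binomial with r=5, p=0.666667.
SD(Y) = √[r(1−p)/p²] = √(3.750000) = 1.936492

1.9365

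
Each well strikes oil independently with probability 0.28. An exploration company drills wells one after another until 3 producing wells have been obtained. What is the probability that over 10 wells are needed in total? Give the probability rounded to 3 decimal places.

0.438

Needing more than 10 wells ⇔ fewer than 3 successes in the first 10. With X ~ Binomial(10, 0.28), P(Y > 10) = P(X ≤ 2).
  k=0: C(10,0)·0.28^0·0.72^10 = 0.03744
  k=1: C(10,1)·0.28^1·0.72^9 = 0.14560
  k=2: C(10,2)·0.28^2·0.72^8 = 0.25479
P(X ≤ 2) = 0.43783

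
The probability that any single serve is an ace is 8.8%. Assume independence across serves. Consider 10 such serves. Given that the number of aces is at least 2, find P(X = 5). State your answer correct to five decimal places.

0.00385

X ~ Binomial(10, 0.088). Want P(X=5 | X≥2) = P(X=5) / P(X≥2).
P(X=5) = C(10,5)·0.088^5·0.912^5 = 0.0008391
P(X≥2) = 1 − 0.3980599 − 0.3840928 = 0.2178473
Ratio = 0.0008391 / 0.2178473 = 0.0038516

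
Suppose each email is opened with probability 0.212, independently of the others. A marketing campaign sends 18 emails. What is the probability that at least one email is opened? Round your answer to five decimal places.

0.98628

P(at least one) = 1 − P(none) = 1 − (1 − 0.212)^18
= 1 − 0.0137237 = 0.9862763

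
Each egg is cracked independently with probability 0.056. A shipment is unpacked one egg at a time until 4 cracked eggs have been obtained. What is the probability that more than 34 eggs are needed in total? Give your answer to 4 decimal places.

Needing more than 34 eggs ⇔ fewer than 4 successes in the first 34. With X ~ Binomial(34, 0.056), P(Y > 34) = P(X ≤ 3).
  k=0: C(34,0)·0.056^0·0.944^34 = 0.140944
  k=1: C(34,1)·0.056^1·0.944^33 = 0.284278
  k=2: C(34,2)·0.056^2·0.944^32 = 0.278255
  k=3: C(34,3)·0.056^3·0.944^31 = 0.176071
P(X ≤ 3) = 0.879548

0.8795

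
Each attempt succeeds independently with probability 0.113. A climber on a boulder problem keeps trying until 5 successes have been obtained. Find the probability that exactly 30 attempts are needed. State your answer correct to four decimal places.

Y = trial on which the fifth success occurs; negative binomial, r=5, p=0.113.
P(Y=30) = C(29,4) · p^5 · (1−p)^25
= 23751 · 1.8424e-05 · 0.049899 = 0.021836

0.0218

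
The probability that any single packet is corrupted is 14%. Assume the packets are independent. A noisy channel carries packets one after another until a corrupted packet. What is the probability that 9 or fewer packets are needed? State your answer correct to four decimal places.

Y = number of packets to the first success; geometric, p = 0.14.
P(Y ≤ 9) = 1 − (1−p)^9 = 1 − 0.257327 = 0.742673

0.7427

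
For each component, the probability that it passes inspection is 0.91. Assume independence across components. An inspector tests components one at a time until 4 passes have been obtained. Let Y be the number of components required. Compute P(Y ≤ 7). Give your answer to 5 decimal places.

0.99816

Finishing within 7 components ⇔ at least 4 successes in the first 7. With X ~ Binomial(7, 0.91), P(Y ≤ 7) = 1 − P(X ≤ 3).
  k=0: C(7,0)·0.91^0·0.09^7 = 0.0000000
  k=1: C(7,1)·0.91^1·0.09^6 = 0.0000034
  k=2: C(7,2)·0.91^2·0.09^5 = 0.0001027
  k=3: C(7,3)·0.91^3·0.09^4 = 0.0017305
1 − 0.0018366 = 0.9981634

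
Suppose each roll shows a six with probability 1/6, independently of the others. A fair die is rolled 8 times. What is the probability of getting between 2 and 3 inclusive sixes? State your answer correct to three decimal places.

0.365

X ~ Binomial(8, 0.166667); P(2 ≤ X ≤ 3) = Σ C(8,k) p^k (1−p)^(8−k) over k:
  k=2: C(8,2)·0.166667^2·0.833333^6 = 0.26048
  k=3: C(8,3)·0.166667^3·0.833333^5 = 0.10419
Total = 0.36467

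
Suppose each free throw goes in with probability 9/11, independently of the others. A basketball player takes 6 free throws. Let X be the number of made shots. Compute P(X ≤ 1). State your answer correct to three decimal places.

X ~ Binomial(6, 0.818182); P(X ≤ 1) = Σ C(6,k) p^k (1−p)^(6−k) over k:
  k=0: C(6,0)·0.818182^0·0.181818^6 = 0.00004
  k=1: C(6,1)·0.818182^1·0.181818^5 = 0.00098
Total = 0.00101

0.001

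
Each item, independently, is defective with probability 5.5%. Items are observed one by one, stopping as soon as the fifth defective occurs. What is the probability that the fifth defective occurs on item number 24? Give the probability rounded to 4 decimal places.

Y = trial on which the fifth success occurs; negative binomial, r=5, p=0.055.
P(Y=24) = C(23,4) · p^5 · (1−p)^19
= 8855 · 5.0328e-07 · 0.34135 = 0.001521

0.0015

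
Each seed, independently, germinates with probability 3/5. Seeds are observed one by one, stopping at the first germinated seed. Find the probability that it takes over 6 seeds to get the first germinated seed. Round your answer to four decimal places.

0.0041

Y = number of seeds to the first success; geometric, p = 0.60.
P(Y > 6) = P(first 6 all fail) = (1−p)^6 = 0.004096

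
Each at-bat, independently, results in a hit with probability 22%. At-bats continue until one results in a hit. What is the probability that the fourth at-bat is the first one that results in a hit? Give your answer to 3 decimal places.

Geometric (trials to first success), p = 0.22.
P(Y = 4) = (1−p)^3 · p = 0.47455 · 0.22 = 0.10440

0.104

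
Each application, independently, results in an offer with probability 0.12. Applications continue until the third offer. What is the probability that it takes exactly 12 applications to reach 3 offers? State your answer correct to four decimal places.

Y = trial on which the third success occurs; negative binomial, r=3, p=0.12.
P(Y=12) = C(11,2) · p^3 · (1−p)^9
= 55 · 0.001728 · 0.31648 = 0.030078

0.0301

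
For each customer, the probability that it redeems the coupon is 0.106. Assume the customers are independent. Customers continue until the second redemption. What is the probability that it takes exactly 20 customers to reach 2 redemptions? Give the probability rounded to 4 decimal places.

Y = trial on which the second success occurs; negative binomial, r=2, p=0.106.
P(Y=20) = C(19,1) · p^2 · (1−p)^18
= 19 · 0.011236 · 0.13307 = 0.028408

0.0284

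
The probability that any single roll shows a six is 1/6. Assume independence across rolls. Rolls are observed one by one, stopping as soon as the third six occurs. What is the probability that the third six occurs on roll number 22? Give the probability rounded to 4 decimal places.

0.0304

Y = trial on which the third success occurs; negative binomial, r=3, p=0.166667.
P(Y=22) = C(21,2) · p^3 · (1−p)^19
= 210 · 0.0046296 · 0.031301 = 0.030431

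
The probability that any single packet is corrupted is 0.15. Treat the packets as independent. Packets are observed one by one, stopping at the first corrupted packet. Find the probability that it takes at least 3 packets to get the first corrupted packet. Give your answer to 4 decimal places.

0.7225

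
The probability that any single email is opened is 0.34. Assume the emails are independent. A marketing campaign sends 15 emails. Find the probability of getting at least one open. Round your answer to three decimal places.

P(at least one) = 1 − P(none) = 1 − (1 − 0.34)^15
= 1 − 0.00196 = 0.99804

0.998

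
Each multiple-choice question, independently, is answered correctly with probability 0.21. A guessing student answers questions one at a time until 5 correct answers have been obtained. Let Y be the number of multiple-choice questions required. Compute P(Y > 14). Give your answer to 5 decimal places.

Needing more than 14 multiple-choice questions ⇔ fewer than 5 successes in the first 14. With X ~ Binomial(14, 0.21), P(Y > 14) = P(X ≤ 4).
  k=0: C(14,0)·0.21^0·0.79^14 = 0.0368790
  k=1: C(14,1)·0.21^1·0.79^13 = 0.1372459
  k=2: C(14,2)·0.21^2·0.79^12 = 0.2371401
  k=3: C(14,3)·0.21^3·0.79^11 = 0.2521490
  k=4: C(14,4)·0.21^4·0.79^10 = 0.1843241
P(X ≤ 4) = 0.8477382

0.84774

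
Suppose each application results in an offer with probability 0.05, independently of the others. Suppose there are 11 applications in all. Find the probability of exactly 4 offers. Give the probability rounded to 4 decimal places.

0.0014

X ~ Binomial(n=11, p=0.05).
P(X=4) = C(11,4) · p^4 · (1−p)^7
= 330 · 6.25e-06 · 0.69834 = 0.001440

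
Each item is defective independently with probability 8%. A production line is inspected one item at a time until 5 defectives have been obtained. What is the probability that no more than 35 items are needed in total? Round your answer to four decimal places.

0.1443

Finishing within 35 items ⇔ at least 5 successes in the first 35. With X ~ Binomial(35, 0.08), P(Y ≤ 35) = 1 − P(X ≤ 4).
  k=0: C(35,0)·0.08^0·0.92^35 = 0.054022
  k=1: C(35,1)·0.08^1·0.92^34 = 0.164416
  k=2: C(35,2)·0.08^2·0.92^33 = 0.243050
  k=3: C(35,3)·0.08^3·0.92^32 = 0.232482
  k=4: C(35,4)·0.08^4·0.92^31 = 0.161727
1 − 0.855698 = 0.144302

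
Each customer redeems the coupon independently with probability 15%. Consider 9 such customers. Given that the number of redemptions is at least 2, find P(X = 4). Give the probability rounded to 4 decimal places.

0.0707

X ~ Binomial(9, 0.15). Want P(X=4 | X≥2) = P(X=4) / P(X≥2).
P(X=4) = C(9,4)·0.15^4·0.85^5 = 0.028303
P(X≥2) = 1 − 0.231617 − 0.367862 = 0.400521
Ratio = 0.028303 / 0.400521 = 0.070665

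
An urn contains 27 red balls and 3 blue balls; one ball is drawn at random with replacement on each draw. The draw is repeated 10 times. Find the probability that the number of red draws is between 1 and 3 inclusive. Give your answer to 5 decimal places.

X ~ Binomial(10, 0.90); P(1 ≤ X ≤ 3) = Σ C(10,k) p^k (1−p)^(10−k) over k:
  k=1: C(10,1)·0.90^1·0.10^9 = 0.0000000
  k=2: C(10,2)·0.90^2·0.10^8 = 0.0000004
  k=3: C(10,3)·0.90^3·0.10^7 = 0.0000087
Total = 0.0000091

0.00001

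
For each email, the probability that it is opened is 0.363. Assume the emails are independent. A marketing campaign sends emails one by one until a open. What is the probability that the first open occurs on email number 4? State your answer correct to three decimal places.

Geometric (trials to first success), p = 0.363.
P(Y = 4) = (1−p)^3 · p = 0.25847 · 0.363 = 0.09383

0.094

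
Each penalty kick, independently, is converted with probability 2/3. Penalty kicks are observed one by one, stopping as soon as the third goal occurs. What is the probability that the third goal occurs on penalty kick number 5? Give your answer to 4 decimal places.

Y = trial on which the third success occurs; negative binomial, r=3, p=0.666667.
P(Y=5) = C(4,2) · p^3 · (1−p)^2
= 6 · 0.2963 · 0.11111 = 0.197531

0.1975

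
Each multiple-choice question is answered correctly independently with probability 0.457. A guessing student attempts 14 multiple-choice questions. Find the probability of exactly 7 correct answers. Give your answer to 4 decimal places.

X ~ Binomial(n=14, p=0.457).
P(X=7) = C(14,7) · p^7 · (1−p)^7
= 3432 · 0.0041631 · 0.013919 = 0.198866

0.1989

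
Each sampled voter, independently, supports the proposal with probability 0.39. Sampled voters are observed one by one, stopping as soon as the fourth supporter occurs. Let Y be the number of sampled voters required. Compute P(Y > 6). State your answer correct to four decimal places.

0.8343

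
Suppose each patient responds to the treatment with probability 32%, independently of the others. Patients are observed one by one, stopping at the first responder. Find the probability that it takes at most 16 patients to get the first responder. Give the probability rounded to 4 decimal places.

Y = number of patients to the first success; geometric, p = 0.32.
P(Y ≤ 16) = 1 − (1−p)^16 = 1 − 0.002090 = 0.997910

0.9979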